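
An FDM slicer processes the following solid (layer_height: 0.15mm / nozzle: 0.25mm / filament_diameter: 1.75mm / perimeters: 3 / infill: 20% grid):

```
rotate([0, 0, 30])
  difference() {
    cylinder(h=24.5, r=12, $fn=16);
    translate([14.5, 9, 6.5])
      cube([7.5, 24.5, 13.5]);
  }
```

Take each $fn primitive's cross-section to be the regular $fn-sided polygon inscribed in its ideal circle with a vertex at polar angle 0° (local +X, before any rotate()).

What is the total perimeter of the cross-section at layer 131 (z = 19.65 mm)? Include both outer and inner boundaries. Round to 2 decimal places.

At z = 19.65 mm: the r=12 cylinder contributes a regular 16-gon of circumradius 12 (perimeter = 2·16·12.000·sin(180°/16) = 74.91 mm); the cube at (14.5, 9) is present — its section is the full 7.5×24.5 rectangle (perimeter 64.00 mm); After the difference (first − rest): starting from the r=12 cylinder, the 7.5×24.5 cube at (14.5, 9) misses the remaining region (no effect) — boundary = 74.91 mm; (whole slice rotated 30° about Z — lengths, areas and connectivity unchanged). Overall, the cross-section is a single solid region. Total boundary length (outer) = 74.91 mm.

74.91 mm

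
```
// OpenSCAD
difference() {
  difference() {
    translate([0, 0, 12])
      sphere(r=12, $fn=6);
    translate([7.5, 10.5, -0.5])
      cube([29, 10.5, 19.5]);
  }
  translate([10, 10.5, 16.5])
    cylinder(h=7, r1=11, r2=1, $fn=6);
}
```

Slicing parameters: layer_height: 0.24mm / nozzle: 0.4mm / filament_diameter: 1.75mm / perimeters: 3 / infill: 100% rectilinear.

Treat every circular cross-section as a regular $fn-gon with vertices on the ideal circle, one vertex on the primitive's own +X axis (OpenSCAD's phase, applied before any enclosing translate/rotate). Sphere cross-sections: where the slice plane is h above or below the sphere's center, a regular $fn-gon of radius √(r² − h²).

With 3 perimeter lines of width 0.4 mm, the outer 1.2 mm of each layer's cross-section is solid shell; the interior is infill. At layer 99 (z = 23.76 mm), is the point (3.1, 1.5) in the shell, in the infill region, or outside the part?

At z = 23.76 mm: the sphere: section is a regular 6-gon, circumradius = √(r²−h²) = √(12²−11.76²) = 2.388; the cube at (7.5, 10.5) does not reach this height (z outside [-0.5, 19]); Subtracting the remaining from the first: none of the subtracted shapes is present at this height, so the r=12 sphere is unchanged — 1 connected region; the cone at (10, 10.5) is absent (z outside [16.5, 23.5]); After the difference (first − rest): none of the subtracted shapes is present at this height, so that combined region is unchanged — 1 connected region. Overall, the cross-section is a single solid region. The nearest boundary edge runs (2.39, 0.00)→(1.19, 2.07); distance from the point to it = 1.37 mm. The point is not inside any of the regions above, so it lies outside the cross-section (1.37 mm from the nearest boundary).

outside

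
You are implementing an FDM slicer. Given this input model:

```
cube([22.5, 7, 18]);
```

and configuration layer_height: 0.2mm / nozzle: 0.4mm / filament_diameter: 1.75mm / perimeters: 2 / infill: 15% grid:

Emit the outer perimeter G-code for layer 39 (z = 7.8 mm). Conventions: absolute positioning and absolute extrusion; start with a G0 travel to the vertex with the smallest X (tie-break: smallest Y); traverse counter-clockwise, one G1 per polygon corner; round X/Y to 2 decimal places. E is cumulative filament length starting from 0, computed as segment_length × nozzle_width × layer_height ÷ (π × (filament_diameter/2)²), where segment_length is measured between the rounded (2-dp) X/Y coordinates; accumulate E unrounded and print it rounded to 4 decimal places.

G0 X0.00 Y0.00 Z7.80
G1 X22.50 Y0.00 E0.7484
G1 X22.50 Y7.00 E0.9812
G1 X0.00 Y7.00 E1.7295
G1 X0.00 Y0.00 E1.9623

At z = 7.8 mm: the cube is present — its section is the full 22.5×7 rectangle. The outline is a single polygon with 4 vertices. Extrusion per mm of travel: 0.4 × 0.2 / (π × 0.875²) = 0.033260. Accumulating E over each segment gives final E = 1.9623.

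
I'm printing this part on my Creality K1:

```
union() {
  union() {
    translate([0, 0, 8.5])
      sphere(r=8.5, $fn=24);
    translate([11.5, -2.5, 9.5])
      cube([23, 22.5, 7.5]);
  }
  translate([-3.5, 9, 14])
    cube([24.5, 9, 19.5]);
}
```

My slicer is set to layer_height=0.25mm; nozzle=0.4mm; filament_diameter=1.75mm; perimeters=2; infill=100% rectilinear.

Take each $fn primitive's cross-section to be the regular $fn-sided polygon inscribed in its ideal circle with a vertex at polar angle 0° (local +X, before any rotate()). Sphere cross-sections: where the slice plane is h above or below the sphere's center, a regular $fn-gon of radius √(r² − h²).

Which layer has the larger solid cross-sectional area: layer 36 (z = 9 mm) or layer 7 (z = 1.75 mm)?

Layer 36 (z = 9): the r=8.5 sphere slices to a regular 24-gon of circumradius 8.485 (√(r²−h²) with h=0.5 from center) (area = (24/2)·8.485²·sin(360°/24) = 223.62 mm²); the cube at (11.5, -2.5) is not intersected at this z (z outside [9.5, 17]); Combining (union): only the r=8.5 sphere is present, so the union is just that shape — area = 223.62 mm²; the cube at (-3.5, 9) does not reach this height (z outside [14, 33.5]); Combining (union): only the result so far is present, so the union is just that shape — area = 223.62 mm². So its area = 223.62 mm². Layer 7 (z = 1.75): the r=8.5 sphere slices to a regular 24-gon of circumradius 5.166 (√(r²−h²) with h=6.75 from center) (area = (24/2)·5.166²·sin(360°/24) = 82.89 mm²); the cube at (11.5, -2.5) is not intersected at this z (z outside [9.5, 17]); Combining (union): only the r=8.5 sphere is present, so the union is just that shape — area = 82.89 mm²; the cube at (-3.5, 9) does not reach this height (z outside [14, 33.5]); Merging all regions: only that combined region is present, so the union is just that shape — area = 82.89 mm². So its area = 82.89 mm². Layer 36 is larger (223.62 vs 82.89 mm²).

layer 36 (z = 9 mm)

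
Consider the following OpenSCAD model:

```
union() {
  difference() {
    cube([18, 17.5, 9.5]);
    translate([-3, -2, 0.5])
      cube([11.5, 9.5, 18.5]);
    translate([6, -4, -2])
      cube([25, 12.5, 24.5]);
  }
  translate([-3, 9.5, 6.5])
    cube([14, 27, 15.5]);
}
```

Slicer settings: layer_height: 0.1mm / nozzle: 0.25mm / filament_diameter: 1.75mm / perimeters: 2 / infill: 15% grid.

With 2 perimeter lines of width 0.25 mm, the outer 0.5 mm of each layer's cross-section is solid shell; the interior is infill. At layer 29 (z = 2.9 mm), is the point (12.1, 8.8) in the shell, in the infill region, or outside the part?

shell

At z = 2.9 mm: the cube (footprint 18×17.5) is included at this height; the cube at (-3, -2) is present — its section is the full 11.5×9.5 rectangle; the 25×12.5 cube at (6, -4) contributes its full rectangle; Taking the first minus the rest: starting from the 18×17.5 cube, the 11.5×9.5 cube at (-3, -2) partially overlaps it — only the 63.75 mm² overlap (of its 109.25 mm²) is removed, clipping the outline; the 25×12.5 cube at (6, -4) partially overlaps it — only the 83.25 mm² overlap (of its 312.50 mm²) is removed, clipping the outline — 1 connected region; the cube at (-3, 9.5) does not reach this height (z outside [6.5, 22]); Taking the union: only that combined region is present, so the union is just that shape — 1 connected region. Overall, the cross-section is a single solid region. The nearest boundary edge runs (18.00, 8.50)→(6.00, 8.50); distance from the point to it = 0.30 mm. The point is inside the cross-section, 0.30 mm from the nearest boundary — within the 0.5 mm shell band (2 × 0.25).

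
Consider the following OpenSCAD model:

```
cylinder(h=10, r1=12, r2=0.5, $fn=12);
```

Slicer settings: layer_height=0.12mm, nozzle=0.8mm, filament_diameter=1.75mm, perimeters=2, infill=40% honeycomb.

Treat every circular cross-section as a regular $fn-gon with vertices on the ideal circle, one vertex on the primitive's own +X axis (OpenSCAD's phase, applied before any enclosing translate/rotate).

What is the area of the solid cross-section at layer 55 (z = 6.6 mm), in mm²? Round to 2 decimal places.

At z = 6.6 mm: the cone (r1=12→r2=0.5) has section circumradius 4.410 here — a regular 12-gon (area = (12/2)·4.410²·sin(360°/12) = 58.34 mm²). Overall, the cross-section is a single solid region. Net area = 58.34 mm².

58.34 mm²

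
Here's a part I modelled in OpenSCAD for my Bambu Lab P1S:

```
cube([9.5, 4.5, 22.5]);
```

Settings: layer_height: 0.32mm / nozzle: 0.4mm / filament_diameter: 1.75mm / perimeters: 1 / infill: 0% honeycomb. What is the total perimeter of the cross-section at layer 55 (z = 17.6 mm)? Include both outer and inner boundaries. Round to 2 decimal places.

At z = 17.6 mm: the cube is present — its section is the full 9.5×4.5 rectangle (perimeter 28.00 mm). Overall, the cross-section is a single solid region. Total boundary length (outer) = 28.00 mm.

28.00 mm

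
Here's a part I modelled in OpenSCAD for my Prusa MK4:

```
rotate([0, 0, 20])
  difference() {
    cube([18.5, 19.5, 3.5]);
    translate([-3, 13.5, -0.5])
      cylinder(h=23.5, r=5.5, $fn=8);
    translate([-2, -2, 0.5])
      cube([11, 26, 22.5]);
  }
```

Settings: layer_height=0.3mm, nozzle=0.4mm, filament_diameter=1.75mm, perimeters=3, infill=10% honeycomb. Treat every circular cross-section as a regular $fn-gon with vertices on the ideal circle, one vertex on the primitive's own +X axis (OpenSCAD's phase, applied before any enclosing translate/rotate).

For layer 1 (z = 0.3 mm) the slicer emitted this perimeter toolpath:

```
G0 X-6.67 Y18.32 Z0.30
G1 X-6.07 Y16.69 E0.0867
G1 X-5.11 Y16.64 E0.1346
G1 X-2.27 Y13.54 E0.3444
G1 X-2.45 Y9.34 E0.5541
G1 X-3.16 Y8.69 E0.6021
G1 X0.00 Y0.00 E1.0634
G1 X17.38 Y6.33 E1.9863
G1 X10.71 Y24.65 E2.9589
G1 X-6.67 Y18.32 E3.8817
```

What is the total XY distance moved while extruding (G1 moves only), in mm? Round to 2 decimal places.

77.81 mm

Sum the Euclidean lengths of each G1 segment: total = 77.81 mm.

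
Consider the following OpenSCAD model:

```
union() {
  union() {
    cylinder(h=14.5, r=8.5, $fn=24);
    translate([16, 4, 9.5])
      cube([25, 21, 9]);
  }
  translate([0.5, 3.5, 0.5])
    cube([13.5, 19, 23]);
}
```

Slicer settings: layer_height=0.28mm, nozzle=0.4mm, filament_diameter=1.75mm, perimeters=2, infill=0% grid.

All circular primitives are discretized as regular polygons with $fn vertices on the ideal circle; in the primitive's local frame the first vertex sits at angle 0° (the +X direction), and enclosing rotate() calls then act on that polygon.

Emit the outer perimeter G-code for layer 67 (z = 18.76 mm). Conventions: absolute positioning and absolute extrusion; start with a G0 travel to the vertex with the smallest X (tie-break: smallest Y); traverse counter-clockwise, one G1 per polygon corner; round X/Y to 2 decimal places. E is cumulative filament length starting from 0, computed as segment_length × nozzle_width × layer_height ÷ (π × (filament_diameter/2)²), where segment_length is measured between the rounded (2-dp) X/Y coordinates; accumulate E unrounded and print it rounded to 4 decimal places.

At z = 18.76 mm: the cylinder is not intersected at this z (z outside [0, 14.5]); the cube at (16, 4) does not reach this height (z outside [9.5, 18.5]); Combining (union): nothing is present at this height; the 13.5×19 cube at (0.5, 3.5) contributes its full rectangle; Taking the union: only the 13.5×19 cube at (0.5, 3.5) is present, so the union is just that shape — 1 connected region. The outline is a single polygon with 4 vertices. Extrusion per mm of travel: 0.4 × 0.28 / (π × 0.875²) = 0.046564. Accumulating E over each segment gives final E = 3.0267.

G0 X0.50 Y3.50 Z18.76
G1 X14.00 Y3.50 E0.6286
G1 X14.00 Y22.50 E1.5133
G1 X0.50 Y22.50 E2.1420
G1 X0.50 Y3.50 E3.0267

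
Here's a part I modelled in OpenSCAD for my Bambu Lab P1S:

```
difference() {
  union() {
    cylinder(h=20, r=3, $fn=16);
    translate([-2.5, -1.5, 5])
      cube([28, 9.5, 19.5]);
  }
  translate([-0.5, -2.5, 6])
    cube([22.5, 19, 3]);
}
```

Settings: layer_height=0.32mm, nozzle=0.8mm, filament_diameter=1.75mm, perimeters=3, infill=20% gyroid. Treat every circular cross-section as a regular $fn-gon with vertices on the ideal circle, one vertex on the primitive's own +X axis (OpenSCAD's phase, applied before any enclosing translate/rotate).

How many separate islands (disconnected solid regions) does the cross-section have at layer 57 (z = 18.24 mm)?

At z = 18.24 mm: the r=3 cylinder gives a regular 16-gon of circumradius 3 (constant along its height); the 28×9.5 cube at (-2.5, -1.5) contributes its full rectangle; Taking the union: the regions partially overlap (shared area 21.28 mm²), so overlapping operands fuse into one piece — 1 connected region; the cube at (-0.5, -2.5) is not intersected at this z (z outside [6, 9]); After the difference (first − rest): none of the subtracted shapes is present at this height, so that combined region is unchanged — 1 connected region. Overall, the cross-section is a single solid region. Island count = 1.

1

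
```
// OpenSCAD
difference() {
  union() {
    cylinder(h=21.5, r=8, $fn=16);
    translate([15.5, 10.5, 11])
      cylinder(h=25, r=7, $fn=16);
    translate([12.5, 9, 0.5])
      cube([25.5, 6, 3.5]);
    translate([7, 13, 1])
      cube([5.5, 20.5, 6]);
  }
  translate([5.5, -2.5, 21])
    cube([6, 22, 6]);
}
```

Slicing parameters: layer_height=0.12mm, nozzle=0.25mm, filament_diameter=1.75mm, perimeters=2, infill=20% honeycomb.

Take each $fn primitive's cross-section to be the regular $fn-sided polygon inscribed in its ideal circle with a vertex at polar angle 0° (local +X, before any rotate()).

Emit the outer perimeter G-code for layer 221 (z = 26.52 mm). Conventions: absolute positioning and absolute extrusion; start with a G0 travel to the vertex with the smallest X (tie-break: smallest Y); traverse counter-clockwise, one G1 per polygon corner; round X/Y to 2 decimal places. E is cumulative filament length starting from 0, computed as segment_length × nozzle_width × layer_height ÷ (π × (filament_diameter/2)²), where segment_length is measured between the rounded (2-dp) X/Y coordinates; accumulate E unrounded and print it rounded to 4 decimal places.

G0 X11.50 Y4.92 Z26.52
G1 X12.82 Y4.03 E0.0199
G1 X15.50 Y3.50 E0.0539
G1 X18.18 Y4.03 E0.0880
G1 X20.45 Y5.55 E0.1221
G1 X21.97 Y7.82 E0.1562
G1 X22.50 Y10.50 E0.1902
G1 X21.97 Y13.18 E0.2243
G1 X20.45 Y15.45 E0.2584
G1 X18.18 Y16.97 E0.2924
G1 X15.50 Y17.50 E0.3265
G1 X12.82 Y16.97 E0.3606
G1 X11.50 Y16.08 E0.3805
G1 X11.50 Y4.92 E0.5196

At z = 26.52 mm: the cylinder is absent (z outside [0, 21.5]); the r=7 cylinder at (15.5, 10.5) contributes a regular 16-gon of circumradius 7; the cube at (12.5, 9) does not reach this height (z outside [0.5, 4]); the cube at (7, 13) does not reach this height (z outside [1, 7]); Combining (union): only the r=7 cylinder at (15.5, 10.5) is present, so the union is just that shape — 1 connected region; the cube at (5.5, -2.5) is present — its section is the full 6×22 rectangle; Subtracting the remaining from the first: starting from that combined region, the 6×22 cube at (5.5, -2.5) partially overlaps it — only the 23.01 mm² overlap (of its 132.00 mm²) is removed, clipping the outline — 1 connected region. The outline is a single polygon with 13 vertices. Extrusion per mm of travel: 0.25 × 0.12 / (π × 0.875²) = 0.012473. Accumulating E over each segment gives final E = 0.5196.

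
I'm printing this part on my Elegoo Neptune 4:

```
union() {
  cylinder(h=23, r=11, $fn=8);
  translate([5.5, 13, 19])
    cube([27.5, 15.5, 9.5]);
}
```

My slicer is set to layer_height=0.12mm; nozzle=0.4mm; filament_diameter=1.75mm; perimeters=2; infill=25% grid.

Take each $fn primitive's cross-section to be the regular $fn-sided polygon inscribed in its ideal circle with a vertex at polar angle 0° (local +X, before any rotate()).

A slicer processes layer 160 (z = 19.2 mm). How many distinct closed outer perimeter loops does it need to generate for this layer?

At z = 19.2 mm: the cylinder: section is a regular 8-gon, circumradius r=11; the cube at (5.5, 13) is present — its section is the full 27.5×15.5 rectangle; Merging all regions: the 2 present regions are separate (no shared area or edge), so areas and boundary lengths simply add and each stays a separate island — 2 connected regions. The result has 2 disconnected regions.

2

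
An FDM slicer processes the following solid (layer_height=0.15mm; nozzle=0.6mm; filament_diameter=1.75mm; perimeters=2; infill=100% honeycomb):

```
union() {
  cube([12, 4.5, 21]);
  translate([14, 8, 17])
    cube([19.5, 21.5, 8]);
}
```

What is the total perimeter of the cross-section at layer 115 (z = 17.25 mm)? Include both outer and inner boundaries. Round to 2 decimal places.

115.00 mm

At z = 17.25 mm: the cube is present — its section is the full 12×4.5 rectangle (perimeter 33.00 mm); the cube at (14, 8) is present — its section is the full 19.5×21.5 rectangle (perimeter 82.00 mm); Taking the union: the 2 present regions are separate (no shared area or edge), so areas and boundary lengths simply add and each stays a separate island — boundary = 115.00 mm. Overall, the cross-section has 2 separate islands. Total boundary length (outer) = 115.00 mm.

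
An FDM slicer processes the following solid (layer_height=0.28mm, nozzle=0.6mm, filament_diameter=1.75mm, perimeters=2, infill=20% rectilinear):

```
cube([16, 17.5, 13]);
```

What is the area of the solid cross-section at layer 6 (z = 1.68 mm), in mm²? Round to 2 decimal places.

At z = 1.68 mm: the cube is present — its section is the full 16×17.5 rectangle (area 280.00 mm²). Overall, the cross-section is a single solid region. Net area = 280.00 mm².

280.00 mm²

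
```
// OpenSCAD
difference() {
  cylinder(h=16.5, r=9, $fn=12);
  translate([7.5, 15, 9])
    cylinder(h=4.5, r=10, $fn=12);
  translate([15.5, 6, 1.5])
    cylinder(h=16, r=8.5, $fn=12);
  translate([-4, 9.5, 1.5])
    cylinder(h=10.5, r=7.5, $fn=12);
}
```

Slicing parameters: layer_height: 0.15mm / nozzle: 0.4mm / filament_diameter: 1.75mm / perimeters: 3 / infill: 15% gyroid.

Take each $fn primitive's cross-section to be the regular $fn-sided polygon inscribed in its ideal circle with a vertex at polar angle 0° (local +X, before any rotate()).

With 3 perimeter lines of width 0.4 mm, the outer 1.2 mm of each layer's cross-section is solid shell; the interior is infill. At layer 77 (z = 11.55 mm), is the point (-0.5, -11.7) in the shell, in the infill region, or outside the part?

At z = 11.55 mm: the r=9 cylinder contributes a regular 12-gon of circumradius 9; the r=10 cylinder at (7.5, 15) contributes a regular 12-gon of circumradius 10; the cylinder at (15.5, 6): section is a regular 12-gon, circumradius r=8.5; the r=7.5 cylinder at (-4, 9.5) contributes a regular 12-gon of circumradius 7.5; Taking the first minus the rest: starting from the r=9 cylinder, the r=10 cylinder at (7.5, 15) partially overlaps it — only the 9.39 mm² overlap (of its 300.00 mm²) is removed, clipping the outline; the r=8.5 cylinder at (15.5, 6) partially overlaps it — only the 1.29 mm² overlap (of its 216.75 mm²) is removed, clipping the outline; the r=7.5 cylinder at (-4, 9.5) partially overlaps it — only the 46.32 mm² overlap (of its 168.75 mm²) is removed, clipping the outline — 1 connected region. Overall, the cross-section is a single solid region. The nearest boundary edge runs (4.50, -7.79)→(-0.00, -9.00); distance from the point to it = 2.75 mm. The point is not inside any of the regions above, so it lies outside the cross-section (2.75 mm from the nearest boundary).

outside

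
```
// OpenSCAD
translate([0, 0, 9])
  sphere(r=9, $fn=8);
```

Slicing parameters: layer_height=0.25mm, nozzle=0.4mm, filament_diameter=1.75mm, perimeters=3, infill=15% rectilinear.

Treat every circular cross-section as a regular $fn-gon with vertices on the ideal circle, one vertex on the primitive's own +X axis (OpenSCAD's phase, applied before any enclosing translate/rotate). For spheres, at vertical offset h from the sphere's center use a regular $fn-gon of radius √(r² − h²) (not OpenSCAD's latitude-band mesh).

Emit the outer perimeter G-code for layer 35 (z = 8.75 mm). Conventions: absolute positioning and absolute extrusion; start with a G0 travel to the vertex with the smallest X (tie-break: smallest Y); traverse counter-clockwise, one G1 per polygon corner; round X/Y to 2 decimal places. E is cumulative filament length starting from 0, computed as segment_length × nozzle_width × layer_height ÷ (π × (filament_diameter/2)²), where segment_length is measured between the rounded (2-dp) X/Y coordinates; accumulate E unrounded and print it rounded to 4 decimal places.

At z = 8.75 mm: the r=9 sphere slices to a regular 8-gon of circumradius 8.997 (√(r²−h²) with h=0.25 from center). The outline is a single polygon with 8 vertices. Extrusion per mm of travel: 0.4 × 0.25 / (π × 0.875²) = 0.041575. Accumulating E over each segment gives final E = 2.2903.

G0 X-9.00 Y0.00 Z8.75
G1 X-6.36 Y-6.36 E0.2863
G1 X0.00 Y-9.00 E0.5726
G1 X6.36 Y-6.36 E0.8589
G1 X9.00 Y0.00 E1.1452
G1 X6.36 Y6.36 E1.4315
G1 X0.00 Y9.00 E1.7178
G1 X-6.36 Y6.36 E2.0041
G1 X-9.00 Y0.00 E2.2903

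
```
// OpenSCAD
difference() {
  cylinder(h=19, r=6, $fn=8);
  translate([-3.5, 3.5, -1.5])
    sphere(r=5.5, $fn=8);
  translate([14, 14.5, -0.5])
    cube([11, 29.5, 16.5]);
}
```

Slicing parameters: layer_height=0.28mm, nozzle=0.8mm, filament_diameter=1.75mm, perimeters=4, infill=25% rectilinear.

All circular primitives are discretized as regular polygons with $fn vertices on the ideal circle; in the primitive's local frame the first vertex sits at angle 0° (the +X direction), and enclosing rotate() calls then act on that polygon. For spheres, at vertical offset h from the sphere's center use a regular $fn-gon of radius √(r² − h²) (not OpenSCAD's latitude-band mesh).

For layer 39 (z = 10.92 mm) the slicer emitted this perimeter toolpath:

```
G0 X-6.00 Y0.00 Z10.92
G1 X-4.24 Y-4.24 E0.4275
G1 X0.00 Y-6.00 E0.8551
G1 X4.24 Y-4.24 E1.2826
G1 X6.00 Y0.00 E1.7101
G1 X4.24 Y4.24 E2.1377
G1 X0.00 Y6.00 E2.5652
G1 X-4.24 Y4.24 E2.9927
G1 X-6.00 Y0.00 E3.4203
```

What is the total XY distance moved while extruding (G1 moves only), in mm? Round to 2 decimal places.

36.73 mm

Sum the Euclidean lengths of each G1 segment: total = 36.73 mm.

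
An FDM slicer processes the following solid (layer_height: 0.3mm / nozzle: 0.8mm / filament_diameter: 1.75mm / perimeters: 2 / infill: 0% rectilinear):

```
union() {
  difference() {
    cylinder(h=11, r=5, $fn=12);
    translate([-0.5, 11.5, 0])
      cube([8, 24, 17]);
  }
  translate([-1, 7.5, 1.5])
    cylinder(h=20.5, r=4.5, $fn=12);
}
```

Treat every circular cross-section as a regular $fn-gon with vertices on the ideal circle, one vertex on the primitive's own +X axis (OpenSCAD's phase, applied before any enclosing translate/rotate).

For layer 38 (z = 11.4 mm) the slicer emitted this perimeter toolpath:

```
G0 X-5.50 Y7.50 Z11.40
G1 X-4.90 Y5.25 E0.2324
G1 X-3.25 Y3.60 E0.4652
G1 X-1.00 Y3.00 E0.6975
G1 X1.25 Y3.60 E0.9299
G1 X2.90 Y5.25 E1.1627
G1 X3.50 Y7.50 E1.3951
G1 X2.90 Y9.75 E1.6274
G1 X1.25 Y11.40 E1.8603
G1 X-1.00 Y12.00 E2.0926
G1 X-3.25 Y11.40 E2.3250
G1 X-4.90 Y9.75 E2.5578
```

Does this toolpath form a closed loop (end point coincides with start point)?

Start point (G0): (-5.50, 7.50). End point (last G1): the path does not return to the start — open.

no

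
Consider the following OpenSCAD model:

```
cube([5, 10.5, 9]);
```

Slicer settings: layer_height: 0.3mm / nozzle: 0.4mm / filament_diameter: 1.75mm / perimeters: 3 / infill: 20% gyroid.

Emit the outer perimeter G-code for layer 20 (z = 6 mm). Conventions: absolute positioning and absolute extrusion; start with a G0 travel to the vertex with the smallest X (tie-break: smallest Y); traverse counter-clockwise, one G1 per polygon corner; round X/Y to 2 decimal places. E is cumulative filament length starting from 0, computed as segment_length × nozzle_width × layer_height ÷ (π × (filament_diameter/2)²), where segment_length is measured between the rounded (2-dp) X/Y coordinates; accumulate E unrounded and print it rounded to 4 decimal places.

At z = 6 mm: the 5×10.5 cube contributes its full rectangle. The outline is a single polygon with 4 vertices. Extrusion per mm of travel: 0.4 × 0.3 / (π × 0.875²) = 0.049890. Accumulating E over each segment gives final E = 1.5466.

G0 X0.00 Y0.00 Z6.00
G1 X5.00 Y0.00 E0.2495
G1 X5.00 Y10.50 E0.7733
G1 X0.00 Y10.50 E1.0227
G1 X0.00 Y0.00 E1.5466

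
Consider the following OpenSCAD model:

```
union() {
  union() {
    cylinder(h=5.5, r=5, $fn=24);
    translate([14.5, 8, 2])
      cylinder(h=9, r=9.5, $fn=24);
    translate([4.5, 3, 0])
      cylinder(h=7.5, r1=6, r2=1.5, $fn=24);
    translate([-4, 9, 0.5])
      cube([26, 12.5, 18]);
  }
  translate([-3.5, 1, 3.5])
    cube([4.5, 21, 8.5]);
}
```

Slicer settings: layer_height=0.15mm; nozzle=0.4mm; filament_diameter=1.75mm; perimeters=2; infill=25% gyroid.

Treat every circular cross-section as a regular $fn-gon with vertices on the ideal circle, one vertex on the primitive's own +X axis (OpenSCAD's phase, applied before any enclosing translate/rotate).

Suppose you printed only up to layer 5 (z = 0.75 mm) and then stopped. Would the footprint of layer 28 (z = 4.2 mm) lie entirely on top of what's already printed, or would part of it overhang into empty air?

Compare the two slices. At z = 0.75: the r=5 cylinder contributes a regular 24-gon of circumradius 5 (area = (24/2)·5.000²·sin(360°/24) = 77.65 mm²); the cylinder at (14.5, 8) is absent (z outside [2, 11]); the cone at (4.5, 3) (r1=6→r2=1.5) has section circumradius 5.550 here — a regular 24-gon (area = (24/2)·5.550²·sin(360°/24) = 95.67 mm²); the cube at (-4, 9) is present — its section is the full 26×12.5 rectangle (area 325.00 mm²); Merging all regions: the regions partially overlap — summed areas 498.31 mm² minus the doubly-counted overlap 32.22 mm² gives 466.09 mm² — area = 466.09 mm²; the cube at (-3.5, 1) does not reach this height (z outside [3.5, 12]); Taking the union: only the result so far is present, so the union is just that shape — area = 466.09 mm². At z = 4.2: the cylinder: section is a regular 24-gon, circumradius r=5 (area = (24/2)·5.000²·sin(360°/24) = 77.65 mm²); the r=9.5 cylinder at (14.5, 8) gives a regular 24-gon of circumradius 9.5 (constant along its height) (area = (24/2)·9.500²·sin(360°/24) = 280.30 mm²); the cone at (4.5, 3) (r1=6→r2=1.5) has section circumradius 3.480 here — a regular 24-gon (area = (24/2)·3.480²·sin(360°/24) = 37.61 mm²); the 26×12.5 cube at (-4, 9) contributes its full rectangle (area 325.00 mm²); Combining (union): the regions partially overlap — summed areas 720.56 mm² minus the doubly-counted overlap 135.31 mm² gives 585.25 mm² — area = 585.25 mm²; the 4.5×21 cube at (-3.5, 1) contributes its full rectangle (area 94.50 mm²); Combining (union): the regions partially overlap — summed areas 679.75 mm² minus the doubly-counted overlap 72.51 mm² gives 607.24 mm² — area = 607.24 mm². Checking containment: at z = 4.2 the cross-section extends beyond the z = 0.75 cross-section by about 159.88 mm².

part overhangs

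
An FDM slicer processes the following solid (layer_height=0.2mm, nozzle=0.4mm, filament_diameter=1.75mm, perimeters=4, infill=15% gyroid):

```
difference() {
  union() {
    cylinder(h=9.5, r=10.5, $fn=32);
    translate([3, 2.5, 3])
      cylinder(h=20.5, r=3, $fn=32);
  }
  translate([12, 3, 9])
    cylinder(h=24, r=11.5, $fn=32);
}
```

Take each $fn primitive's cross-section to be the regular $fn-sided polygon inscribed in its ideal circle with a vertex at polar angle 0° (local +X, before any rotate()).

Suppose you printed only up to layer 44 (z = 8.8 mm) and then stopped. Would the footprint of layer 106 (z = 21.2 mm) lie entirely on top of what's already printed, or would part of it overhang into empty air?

Compare the two slices. At z = 8.8: the cylinder: section is a regular 32-gon, circumradius r=10.5 (area = (32/2)·10.500²·sin(360°/32) = 344.14 mm²); the cylinder at (3, 2.5): section is a regular 32-gon, circumradius r=3 (area = (32/2)·3.000²·sin(360°/32) = 28.09 mm²); Taking the union: the r=3 cylinder at (3, 2.5) lies entirely inside the r=10.5 cylinder, so the union is just the r=10.5 cylinder — area = 344.14 mm²; the cylinder at (12, 3) is not intersected at this z (z outside [9, 33]); Subtracting the remaining from the first: none of the subtracted shapes is present at this height, so the result so far is unchanged — area = 344.14 mm². At z = 21.2: the cylinder does not reach this height (z outside [0, 9.5]); the r=3 cylinder at (3, 2.5) contributes a regular 32-gon of circumradius 3 (area = (32/2)·3.000²·sin(360°/32) = 28.09 mm²); Taking the union: only the r=3 cylinder at (3, 2.5) is present, so the union is just that shape — area = 28.09 mm²; the cylinder at (12, 3): section is a regular 32-gon, circumradius r=11.5 (area = (32/2)·11.500²·sin(360°/32) = 412.81 mm²); Taking the first minus the rest: starting from the result so far (28.09 mm²), the r=11.5 cylinder at (12, 3) partially overlaps it — only the 26.66 mm² overlap (of its 412.81 mm²) is removed, clipping the outline — area = 1.43 mm². Checking containment: the cross-section at z = 21.2 is a subset of the cross-section at z = 8.8.

entirely on top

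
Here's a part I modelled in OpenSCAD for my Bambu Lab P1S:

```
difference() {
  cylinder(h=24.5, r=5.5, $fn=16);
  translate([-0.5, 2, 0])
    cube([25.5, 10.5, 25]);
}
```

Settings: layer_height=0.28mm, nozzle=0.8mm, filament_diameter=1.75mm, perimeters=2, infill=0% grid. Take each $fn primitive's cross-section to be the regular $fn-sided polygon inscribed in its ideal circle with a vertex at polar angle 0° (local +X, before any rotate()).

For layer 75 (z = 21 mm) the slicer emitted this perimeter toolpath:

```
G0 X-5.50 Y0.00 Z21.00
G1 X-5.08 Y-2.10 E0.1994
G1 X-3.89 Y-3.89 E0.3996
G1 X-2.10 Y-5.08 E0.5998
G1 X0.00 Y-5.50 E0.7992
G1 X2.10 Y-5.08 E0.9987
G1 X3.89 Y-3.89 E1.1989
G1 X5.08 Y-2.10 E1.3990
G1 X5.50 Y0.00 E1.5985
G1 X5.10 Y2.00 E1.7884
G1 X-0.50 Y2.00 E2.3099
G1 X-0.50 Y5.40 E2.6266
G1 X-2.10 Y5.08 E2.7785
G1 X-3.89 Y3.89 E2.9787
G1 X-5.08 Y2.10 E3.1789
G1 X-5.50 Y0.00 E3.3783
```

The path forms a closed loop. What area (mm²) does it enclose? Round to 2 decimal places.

Apply the shoelace formula to the sequence of (X, Y) vertices; enclosed area = 78.30 mm².

78.30 mm²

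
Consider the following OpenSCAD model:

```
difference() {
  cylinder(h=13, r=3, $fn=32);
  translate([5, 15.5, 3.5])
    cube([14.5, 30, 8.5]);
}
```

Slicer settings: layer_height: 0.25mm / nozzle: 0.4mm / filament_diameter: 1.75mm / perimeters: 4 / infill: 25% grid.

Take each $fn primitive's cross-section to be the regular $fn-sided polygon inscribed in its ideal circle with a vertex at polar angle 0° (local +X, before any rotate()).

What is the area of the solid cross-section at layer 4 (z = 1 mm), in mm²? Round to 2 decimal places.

At z = 1 mm: the r=3 cylinder contributes a regular 32-gon of circumradius 3 (area = (32/2)·3.000²·sin(360°/32) = 28.09 mm²); the cube at (5, 15.5) is absent (z outside [3.5, 12]); Taking the first minus the rest: none of the subtracted shapes is present at this height, so the r=3 cylinder is unchanged — area = 28.09 mm². Overall, the cross-section is a single solid region. Net area = 28.09 mm².

28.09 mm²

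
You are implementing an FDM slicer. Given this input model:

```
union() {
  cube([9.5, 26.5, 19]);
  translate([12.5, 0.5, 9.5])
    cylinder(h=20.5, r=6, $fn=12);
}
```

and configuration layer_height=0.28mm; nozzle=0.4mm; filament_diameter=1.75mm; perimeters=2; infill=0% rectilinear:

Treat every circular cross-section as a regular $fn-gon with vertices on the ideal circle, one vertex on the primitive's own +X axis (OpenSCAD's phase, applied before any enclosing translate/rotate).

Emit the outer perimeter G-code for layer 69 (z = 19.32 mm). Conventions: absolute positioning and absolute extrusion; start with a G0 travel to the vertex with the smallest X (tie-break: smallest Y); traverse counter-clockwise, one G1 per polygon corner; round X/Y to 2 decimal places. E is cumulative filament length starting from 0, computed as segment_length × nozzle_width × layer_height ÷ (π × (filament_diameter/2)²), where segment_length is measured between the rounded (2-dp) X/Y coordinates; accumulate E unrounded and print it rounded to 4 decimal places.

G0 X6.50 Y0.50 Z19.32
G1 X7.30 Y-2.50 E0.1446
G1 X9.50 Y-4.70 E0.2894
G1 X12.50 Y-5.50 E0.4340
G1 X15.50 Y-4.70 E0.5786
G1 X17.70 Y-2.50 E0.7235
G1 X18.50 Y0.50 E0.8680
G1 X17.70 Y3.50 E1.0126
G1 X15.50 Y5.70 E1.1575
G1 X12.50 Y6.50 E1.3021
G1 X9.50 Y5.70 E1.4466
G1 X7.30 Y3.50 E1.5915
G1 X6.50 Y0.50 E1.7361

At z = 19.32 mm: the cube is not intersected at this z (z outside [0, 19]); the r=6 cylinder at (12.5, 0.5) gives a regular 12-gon of circumradius 6 (constant along its height); Taking the union: only the r=6 cylinder at (12.5, 0.5) is present, so the union is just that shape — 1 connected region. The outline is a single polygon with 12 vertices. Extrusion per mm of travel: 0.4 × 0.28 / (π × 0.875²) = 0.046564. Accumulating E over each segment gives final E = 1.7361.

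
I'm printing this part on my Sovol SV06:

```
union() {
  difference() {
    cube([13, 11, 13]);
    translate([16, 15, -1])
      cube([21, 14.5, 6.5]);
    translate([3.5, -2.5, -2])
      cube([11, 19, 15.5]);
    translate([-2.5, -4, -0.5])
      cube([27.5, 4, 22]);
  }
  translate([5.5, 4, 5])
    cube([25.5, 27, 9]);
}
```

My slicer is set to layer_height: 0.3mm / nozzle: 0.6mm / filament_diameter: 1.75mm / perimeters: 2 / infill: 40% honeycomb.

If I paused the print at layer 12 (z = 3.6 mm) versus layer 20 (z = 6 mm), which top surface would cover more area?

Layer 12 (z = 3.6): the 13×11 cube contributes its full rectangle (area 143.00 mm²); the 21×14.5 cube at (16, 15) contributes its full rectangle (area 304.50 mm²); the 11×19 cube at (3.5, -2.5) contributes its full rectangle (area 209.00 mm²); the cube at (-2.5, -4) is present — its section is the full 27.5×4 rectangle (area 110.00 mm²); Subtracting the remaining from the first: starting from the 13×11 cube (143.00 mm²), the 21×14.5 cube at (16, 15) misses the remaining region (no effect); the 11×19 cube at (3.5, -2.5) partially overlaps it — only the 104.50 mm² overlap (of its 209.00 mm²) is removed, clipping the outline; the 27.5×4 cube at (-2.5, -4) misses the remaining region (no effect) — area = 38.50 mm²; the cube at (5.5, 4) is not intersected at this z (z outside [5, 14]); Taking the union: only that combined region is present, so the union is just that shape — area = 38.50 mm². So its area = 38.50 mm². Layer 20 (z = 6): the cube is present — its section is the full 13×11 rectangle (area 143.00 mm²); the cube at (16, 15) is absent (z outside [-1, 5.5]); the cube at (3.5, -2.5) (footprint 11×19) is included at this height (area 209.00 mm²); the cube at (-2.5, -4) is present — its section is the full 27.5×4 rectangle (area 110.00 mm²); Subtracting the remaining from the first: starting from the 13×11 cube (143.00 mm²), the 11×19 cube at (3.5, -2.5) partially overlaps it — only the 104.50 mm² overlap (of its 209.00 mm²) is removed, clipping the outline; the 27.5×4 cube at (-2.5, -4) misses the remaining region (no effect) — area = 38.50 mm²; the 25.5×27 cube at (5.5, 4) contributes its full rectangle (area 688.50 mm²); Combining (union): the 2 present regions are separate (no shared area or edge), so areas and boundary lengths simply add and each stays a separate island — area = 727.00 mm². So its area = 727.00 mm². Layer 20 is larger (727.00 vs 38.50 mm²).

layer 20 (z = 6 mm)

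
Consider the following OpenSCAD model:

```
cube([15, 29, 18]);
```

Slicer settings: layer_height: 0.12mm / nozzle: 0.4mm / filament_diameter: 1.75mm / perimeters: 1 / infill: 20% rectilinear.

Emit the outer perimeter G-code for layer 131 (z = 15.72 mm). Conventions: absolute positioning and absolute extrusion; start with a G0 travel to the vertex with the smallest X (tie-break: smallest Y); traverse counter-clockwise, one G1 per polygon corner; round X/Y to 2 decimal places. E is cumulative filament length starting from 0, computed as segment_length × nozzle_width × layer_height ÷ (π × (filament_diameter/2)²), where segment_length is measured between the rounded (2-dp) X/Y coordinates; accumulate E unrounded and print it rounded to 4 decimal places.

G0 X0.00 Y0.00 Z15.72
G1 X15.00 Y0.00 E0.2993
G1 X15.00 Y29.00 E0.8781
G1 X0.00 Y29.00 E1.1774
G1 X0.00 Y0.00 E1.7561

At z = 15.72 mm: the 15×29 cube contributes its full rectangle. The outline is a single polygon with 4 vertices. Extrusion per mm of travel: 0.4 × 0.12 / (π × 0.875²) = 0.019956. Accumulating E over each segment gives final E = 1.7561.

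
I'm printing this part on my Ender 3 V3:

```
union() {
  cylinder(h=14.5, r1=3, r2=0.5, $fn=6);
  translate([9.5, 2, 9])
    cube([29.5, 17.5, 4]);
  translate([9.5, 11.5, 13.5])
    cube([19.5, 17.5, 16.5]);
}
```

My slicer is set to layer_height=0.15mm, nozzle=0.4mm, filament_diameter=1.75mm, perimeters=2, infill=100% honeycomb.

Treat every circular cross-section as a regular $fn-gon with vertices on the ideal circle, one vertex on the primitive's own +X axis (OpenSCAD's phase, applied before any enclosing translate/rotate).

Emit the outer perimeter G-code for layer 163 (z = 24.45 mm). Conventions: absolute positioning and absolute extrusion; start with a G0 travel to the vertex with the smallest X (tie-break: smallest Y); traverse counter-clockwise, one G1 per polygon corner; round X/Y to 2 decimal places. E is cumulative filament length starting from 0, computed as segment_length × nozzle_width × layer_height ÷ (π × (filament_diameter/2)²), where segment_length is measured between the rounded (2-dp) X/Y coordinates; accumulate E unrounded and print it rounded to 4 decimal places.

At z = 24.45 mm: the cone is not intersected at this z (z outside [0, 14.5]); the cube at (9.5, 2) does not reach this height (z outside [9, 13]); the 19.5×17.5 cube at (9.5, 11.5) contributes its full rectangle; Combining (union): only the 19.5×17.5 cube at (9.5, 11.5) is present, so the union is just that shape — 1 connected region. The outline is a single polygon with 4 vertices. Extrusion per mm of travel: 0.4 × 0.15 / (π × 0.875²) = 0.024945. Accumulating E over each segment gives final E = 1.8459.

G0 X9.50 Y11.50 Z24.45
G1 X29.00 Y11.50 E0.4864
G1 X29.00 Y29.00 E0.9230
G1 X9.50 Y29.00 E1.4094
G1 X9.50 Y11.50 E1.8459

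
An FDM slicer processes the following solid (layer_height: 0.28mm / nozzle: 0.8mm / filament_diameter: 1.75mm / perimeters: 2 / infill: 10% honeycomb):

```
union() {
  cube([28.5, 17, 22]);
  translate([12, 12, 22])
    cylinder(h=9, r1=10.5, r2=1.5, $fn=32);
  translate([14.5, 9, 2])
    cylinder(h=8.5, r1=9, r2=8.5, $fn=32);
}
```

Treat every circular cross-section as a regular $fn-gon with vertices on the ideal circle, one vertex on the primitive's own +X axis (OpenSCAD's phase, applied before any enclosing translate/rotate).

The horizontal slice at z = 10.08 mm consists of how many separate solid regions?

At z = 10.08 mm: the cube (footprint 28.5×17) is included at this height; the cone at (12, 12) is absent (z outside [22, 31]); the cone at (14.5, 9) (r1=9→r2=8.5) has section circumradius 8.525 here — a regular 32-gon; Merging all regions: the regions partially overlap (shared area 224.94 mm²), so overlapping operands fuse into one piece — 1 connected region. The result has 1 disconnected region.

1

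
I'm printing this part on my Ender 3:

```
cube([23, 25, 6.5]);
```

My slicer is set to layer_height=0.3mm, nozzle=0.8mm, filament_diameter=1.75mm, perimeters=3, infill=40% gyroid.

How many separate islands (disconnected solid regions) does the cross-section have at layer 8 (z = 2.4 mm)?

1

At z = 2.4 mm: the cube is present — its section is the full 23×25 rectangle. Overall, the cross-section is a single solid region. Island count = 1.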